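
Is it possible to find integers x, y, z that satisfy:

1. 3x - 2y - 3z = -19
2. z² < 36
Yes

Take x = 0, y = 2, z = 5. Substituting into each constraint:
  (1) 3(0) - 2(2) - 3(5) = -19 ✓
  (2) z² = (5)² = 25, and 25 < 36 ✓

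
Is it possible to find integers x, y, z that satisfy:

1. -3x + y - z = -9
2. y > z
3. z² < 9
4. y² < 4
Yes

Take x = 4, y = 1, z = -2. Substituting into each constraint:
  (1) -3(4) + 1 + 2 = -9 ✓
  (2) 1 > -2 ✓
  (3) z² = (-2)² = 4, and 4 < 9 ✓
  (4) y² = (1)² = 1, and 1 < 4 ✓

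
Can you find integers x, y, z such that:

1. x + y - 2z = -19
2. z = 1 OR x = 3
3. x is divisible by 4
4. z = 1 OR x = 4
Yes

Take x = 0, y = -17, z = 1. Substituting into each constraint:
  (1) 0 + (-17) - 2(1) = -19 ✓
  (2) z = 1, target 1 ✓ (first branch holds)
  (3) 0 = 4 × 0, remainder 0 ✓
  (4) z = 1, target 1 ✓ (first branch holds)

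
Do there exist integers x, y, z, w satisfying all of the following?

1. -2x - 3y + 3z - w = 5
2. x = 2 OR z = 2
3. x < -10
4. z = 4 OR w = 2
Yes

Take x = -11, y = 7, z = 2, w = 2. Substituting into each constraint:
  (1) -2(-11) - 3(7) + 3(2) + (-2) = 5 ✓
  (2) z = 2, target 2 ✓ (second branch holds)
  (3) -11 < -10 ✓
  (4) w = 2, target 2 ✓ (second branch holds)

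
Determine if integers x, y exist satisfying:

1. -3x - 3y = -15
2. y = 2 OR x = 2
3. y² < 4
No

The full constraint system is jointly infeasible over the integers. Each constraint and what it forces:

  - -3x - 3y = -15: is a linear equation tying the variables together
  - y = 2 OR x = 2: forces a choice: either y = 2 or x = 2
  - y² < 4: restricts y to |y| ≤ 1

Split on the disjunction (y = 2 OR x = 2):
  • If y = 2: this contradicts y² < 4, which requires |y| ≤ 1.
  • If x = 2: the equation forces y = 3, but y² < 4 requires |y| ≤ 1.
Both branches are infeasible, so the system has no integer solution.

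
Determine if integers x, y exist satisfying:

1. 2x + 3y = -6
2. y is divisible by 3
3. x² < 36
Yes

Take x = -3, y = 0. Substituting into each constraint:
  (1) 2(-3) + 3(0) = -6 ✓
  (2) 0 = 3 × 0, remainder 0 ✓
  (3) x² = (-3)² = 9, and 9 < 36 ✓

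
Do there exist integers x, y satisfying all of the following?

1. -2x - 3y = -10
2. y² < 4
Yes

Take x = 5, y = 0. Substituting into each constraint:
  (1) -2(5) - 3(0) = -10 ✓
  (2) y² = (0)² = 0, and 0 < 4 ✓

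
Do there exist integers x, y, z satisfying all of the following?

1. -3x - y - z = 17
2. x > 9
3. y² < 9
Yes

Take x = 10, y = 0, z = -47. Substituting into each constraint:
  (1) -3(10) + 0 + 47 = 17 ✓
  (2) 10 > 9 ✓
  (3) y² = (0)² = 0, and 0 < 9 ✓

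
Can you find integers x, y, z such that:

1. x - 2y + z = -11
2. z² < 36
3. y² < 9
Yes

Take x = -11, y = 0, z = 0. Substituting into each constraint:
  (1) (-11) - 2(0) + 0 = -11 ✓
  (2) z² = (0)² = 0, and 0 < 36 ✓
  (3) y² = (0)² = 0, and 0 < 9 ✓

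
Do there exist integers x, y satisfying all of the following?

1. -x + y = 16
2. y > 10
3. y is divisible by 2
Yes

Take x = -4, y = 12. Substituting into each constraint:
  (1) 4 + 12 = 16 ✓
  (2) 12 > 10 ✓
  (3) 12 = 2 × 6, remainder 0 ✓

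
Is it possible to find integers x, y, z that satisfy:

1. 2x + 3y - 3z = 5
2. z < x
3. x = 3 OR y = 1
Yes

Take x = 4, y = 1, z = 2. Substituting into each constraint:
  (1) 2(4) + 3(1) - 3(2) = 5 ✓
  (2) 2 < 4 ✓
  (3) y = 1, target 1 ✓ (second branch holds)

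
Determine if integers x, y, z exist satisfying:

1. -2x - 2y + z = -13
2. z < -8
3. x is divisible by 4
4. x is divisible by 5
Yes

Take x = 0, y = 0, z = -13. Substituting into each constraint:
  (1) -2(0) - 2(0) + (-13) = -13 ✓
  (2) -13 < -8 ✓
  (3) 0 = 4 × 0, remainder 0 ✓
  (4) 0 = 5 × 0, remainder 0 ✓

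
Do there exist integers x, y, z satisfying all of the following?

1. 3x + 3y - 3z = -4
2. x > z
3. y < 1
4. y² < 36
No

Even the single constraint (3x + 3y - 3z = -4) is infeasible over the integers.

  - 3x + 3y - 3z = -4: every term on the left is divisible by 3, so the LHS ≡ 0 (mod 3), but the RHS -4 is not — no integer solution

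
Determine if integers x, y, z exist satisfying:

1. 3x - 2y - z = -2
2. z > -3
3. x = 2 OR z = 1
Yes

Take x = -1, y = -1, z = 1. Substituting into each constraint:
  (1) 3(-1) - 2(-1) + (-1) = -2 ✓
  (2) 1 > -3 ✓
  (3) z = 1, target 1 ✓ (second branch holds)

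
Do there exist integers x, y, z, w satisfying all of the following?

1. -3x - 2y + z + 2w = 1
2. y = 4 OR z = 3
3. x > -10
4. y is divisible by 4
Yes

Take x = 0, y = 4, z = 1, w = 4. Substituting into each constraint:
  (1) -3(0) - 2(4) + 1 + 2(4) = 1 ✓
  (2) y = 4, target 4 ✓ (first branch holds)
  (3) 0 > -10 ✓
  (4) 4 = 4 × 1, remainder 0 ✓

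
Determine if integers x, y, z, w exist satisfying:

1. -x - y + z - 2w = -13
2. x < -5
Yes

Take x = -6, y = 0, z = 1, w = 10. Substituting into each constraint:
  (1) 6 + 0 + 1 - 2(10) = -13 ✓
  (2) -6 < -5 ✓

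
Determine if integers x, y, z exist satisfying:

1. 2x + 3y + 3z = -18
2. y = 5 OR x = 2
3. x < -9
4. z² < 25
Yes

Take x = -12, y = 5, z = -3. Substituting into each constraint:
  (1) 2(-12) + 3(5) + 3(-3) = -18 ✓
  (2) y = 5, target 5 ✓ (first branch holds)
  (3) -12 < -9 ✓
  (4) z² = (-3)² = 9, and 9 < 25 ✓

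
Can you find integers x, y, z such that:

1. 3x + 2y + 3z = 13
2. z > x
Yes

Take x = 0, y = 5, z = 1. Substituting into each constraint:
  (1) 3(0) + 2(5) + 3(1) = 13 ✓
  (2) 1 > 0 ✓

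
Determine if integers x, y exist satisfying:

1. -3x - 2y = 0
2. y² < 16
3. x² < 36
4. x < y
Yes

Take x = -2, y = 3. Substituting into each constraint:
  (1) -3(-2) - 2(3) = 0 ✓
  (2) y² = (3)² = 9, and 9 < 16 ✓
  (3) x² = (-2)² = 4, and 4 < 36 ✓
  (4) -2 < 3 ✓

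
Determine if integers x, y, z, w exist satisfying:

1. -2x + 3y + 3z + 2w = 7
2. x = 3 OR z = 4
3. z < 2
Yes

Take x = 3, y = 0, z = 1, w = 5. Substituting into each constraint:
  (1) -2(3) + 3(0) + 3(1) + 2(5) = 7 ✓
  (2) x = 3, target 3 ✓ (first branch holds)
  (3) 1 < 2 ✓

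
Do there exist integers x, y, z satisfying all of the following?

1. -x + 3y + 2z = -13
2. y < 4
Yes

Take x = 1, y = 0, z = -6. Substituting into each constraint:
  (1) (-1) + 3(0) + 2(-6) = -13 ✓
  (2) 0 < 4 ✓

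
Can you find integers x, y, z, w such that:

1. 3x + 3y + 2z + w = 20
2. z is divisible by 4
Yes

Take x = 0, y = 0, z = 0, w = 20. Substituting into each constraint:
  (1) 3(0) + 3(0) + 2(0) + 20 = 20 ✓
  (2) 0 = 4 × 0, remainder 0 ✓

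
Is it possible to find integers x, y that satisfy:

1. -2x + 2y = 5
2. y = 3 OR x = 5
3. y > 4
No

Even the single constraint (-2x + 2y = 5) is infeasible over the integers.

  - -2x + 2y = 5: every term on the left is divisible by 2, so the LHS ≡ 0 (mod 2), but the RHS 5 is not — no integer solution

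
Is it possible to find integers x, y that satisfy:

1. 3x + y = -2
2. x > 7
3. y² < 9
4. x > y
No

A contradictory subset is {3x + y = -2, x > 7, y² < 9}. No integer assignment can satisfy these jointly:

  - 3x + y = -2: is a linear equation tying the variables together
  - x > 7: bounds one variable relative to a constant
  - y² < 9: restricts y to |y| ≤ 2

Range argument: with x ∈ [8, ∞], y ∈ [-2, 2], the left side of the equation is at least 22, but the right side is -2 < 22. No integer solution exists.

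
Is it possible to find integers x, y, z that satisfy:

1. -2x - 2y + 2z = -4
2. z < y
Yes

Take x = 1, y = 1, z = 0. Substituting into each constraint:
  (1) -2(1) - 2(1) + 2(0) = -4 ✓
  (2) 0 < 1 ✓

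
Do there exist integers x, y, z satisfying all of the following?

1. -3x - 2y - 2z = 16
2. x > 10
Yes

Take x = 12, y = 0, z = -26. Substituting into each constraint:
  (1) -3(12) - 2(0) - 2(-26) = 16 ✓
  (2) 12 > 10 ✓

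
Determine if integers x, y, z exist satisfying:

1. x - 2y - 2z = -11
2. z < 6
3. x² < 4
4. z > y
Yes

Take x = -1, y = 2, z = 3. Substituting into each constraint:
  (1) (-1) - 2(2) - 2(3) = -11 ✓
  (2) 3 < 6 ✓
  (3) x² = (-1)² = 1, and 1 < 4 ✓
  (4) 3 > 2 ✓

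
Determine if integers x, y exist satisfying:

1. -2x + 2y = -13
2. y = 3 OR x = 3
No

Even the single constraint (-2x + 2y = -13) is infeasible over the integers.

  - -2x + 2y = -13: every term on the left is divisible by 2, so the LHS ≡ 0 (mod 2), but the RHS -13 is not — no integer solution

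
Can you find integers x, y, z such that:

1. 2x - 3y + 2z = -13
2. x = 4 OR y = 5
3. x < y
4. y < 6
Yes

Take x = 4, y = 5, z = -3. Substituting into each constraint:
  (1) 2(4) - 3(5) + 2(-3) = -13 ✓
  (2) x = 4, target 4 ✓ (first branch holds)
  (3) 4 < 5 ✓
  (4) 5 < 6 ✓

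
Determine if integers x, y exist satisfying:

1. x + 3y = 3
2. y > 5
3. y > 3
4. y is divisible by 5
Yes

Take x = -27, y = 10. Substituting into each constraint:
  (1) (-27) + 3(10) = 3 ✓
  (2) 10 > 5 ✓
  (3) 10 > 3 ✓
  (4) 10 = 5 × 2, remainder 0 ✓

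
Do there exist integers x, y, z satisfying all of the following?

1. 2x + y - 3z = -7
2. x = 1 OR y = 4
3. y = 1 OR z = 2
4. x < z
Yes

Take x = 1, y = -3, z = 2. Substituting into each constraint:
  (1) 2(1) + (-3) - 3(2) = -7 ✓
  (2) x = 1, target 1 ✓ (first branch holds)
  (3) z = 2, target 2 ✓ (second branch holds)
  (4) 1 < 2 ✓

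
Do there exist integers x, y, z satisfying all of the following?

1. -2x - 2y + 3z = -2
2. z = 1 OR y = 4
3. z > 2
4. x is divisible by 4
Yes

Take x = 12, y = 4, z = 10. Substituting into each constraint:
  (1) -2(12) - 2(4) + 3(10) = -2 ✓
  (2) y = 4, target 4 ✓ (second branch holds)
  (3) 10 > 2 ✓
  (4) 12 = 4 × 3, remainder 0 ✓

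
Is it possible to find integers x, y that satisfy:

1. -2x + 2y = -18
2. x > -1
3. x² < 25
Yes

Take x = 0, y = -9. Substituting into each constraint:
  (1) -2(0) + 2(-9) = -18 ✓
  (2) 0 > -1 ✓
  (3) x² = (0)² = 0, and 0 < 25 ✓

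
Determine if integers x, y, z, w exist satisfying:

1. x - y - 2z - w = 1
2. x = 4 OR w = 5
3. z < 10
Yes

Take x = 6, y = 0, z = 0, w = 5. Substituting into each constraint:
  (1) 6 + 0 - 2(0) + (-5) = 1 ✓
  (2) w = 5, target 5 ✓ (second branch holds)
  (3) 0 < 10 ✓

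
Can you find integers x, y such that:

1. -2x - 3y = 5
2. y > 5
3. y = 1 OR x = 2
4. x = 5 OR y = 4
No

A contradictory subset is {-2x - 3y = 5, y > 5, x = 5 OR y = 4}. No integer assignment can satisfy these jointly:

  - -2x - 3y = 5: is a linear equation tying the variables together
  - y > 5: bounds one variable relative to a constant
  - x = 5 OR y = 4: forces a choice: either x = 5 or y = 4

Split on the disjunction (x = 5 OR y = 4):
  • If x = 5: the equation forces y = -5, which contradicts the bound y ≥ 6.
  • If y = 4: this contradicts the bound y ≥ 6.
Both branches are infeasible, so the system has no integer solution.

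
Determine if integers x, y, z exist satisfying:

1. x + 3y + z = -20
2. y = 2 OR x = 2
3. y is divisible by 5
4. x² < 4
No

A contradictory subset is {y = 2 OR x = 2, y is divisible by 5, x² < 4}. No integer assignment can satisfy these jointly:

  - y = 2 OR x = 2: forces a choice: either y = 2 or x = 2
  - y is divisible by 5: restricts y to multiples of 5
  - x² < 4: restricts x to |x| ≤ 1

Split on the disjunction (y = 2 OR x = 2):
  • If y = 2: this contradicts the divisibility constraint — 2 is not a multiple of 5.
  • If x = 2: this contradicts x² < 4, which requires |x| ≤ 1.
Both branches are infeasible, so the system has no integer solution.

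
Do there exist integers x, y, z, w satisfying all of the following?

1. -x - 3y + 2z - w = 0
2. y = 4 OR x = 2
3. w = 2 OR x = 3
Yes

Take x = 2, y = -2, z = -1, w = 2. Substituting into each constraint:
  (1) (-2) - 3(-2) + 2(-1) + (-2) = 0 ✓
  (2) x = 2, target 2 ✓ (second branch holds)
  (3) w = 2, target 2 ✓ (first branch holds)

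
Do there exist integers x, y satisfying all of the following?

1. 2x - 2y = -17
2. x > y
No

Even the single constraint (2x - 2y = -17) is infeasible over the integers.

  - 2x - 2y = -17: every term on the left is divisible by 2, so the LHS ≡ 0 (mod 2), but the RHS -17 is not — no integer solution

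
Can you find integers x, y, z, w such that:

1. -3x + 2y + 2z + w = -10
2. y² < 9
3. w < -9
Yes

Take x = 0, y = 0, z = 0, w = -10. Substituting into each constraint:
  (1) -3(0) + 2(0) + 2(0) + (-10) = -10 ✓
  (2) y² = (0)² = 0, and 0 < 9 ✓
  (3) -10 < -9 ✓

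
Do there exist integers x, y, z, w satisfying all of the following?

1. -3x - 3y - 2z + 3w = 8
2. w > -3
Yes

Take x = 0, y = -4, z = 2, w = 0. Substituting into each constraint:
  (1) -3(0) - 3(-4) - 2(2) + 3(0) = 8 ✓
  (2) 0 > -3 ✓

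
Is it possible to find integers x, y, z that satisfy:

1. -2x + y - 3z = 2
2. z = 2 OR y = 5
Yes

Take x = 0, y = 5, z = 1. Substituting into each constraint:
  (1) -2(0) + 5 - 3(1) = 2 ✓
  (2) y = 5, target 5 ✓ (second branch holds)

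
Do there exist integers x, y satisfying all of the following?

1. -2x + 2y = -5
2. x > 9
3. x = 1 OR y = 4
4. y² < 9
No

Even the single constraint (-2x + 2y = -5) is infeasible over the integers.

  - -2x + 2y = -5: every term on the left is divisible by 2, so the LHS ≡ 0 (mod 2), but the RHS -5 is not — no integer solution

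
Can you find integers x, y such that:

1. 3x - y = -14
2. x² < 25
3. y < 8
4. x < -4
No

A contradictory subset is {x² < 25, x < -4}. No integer assignment can satisfy these jointly:

  - x² < 25: restricts x to |x| ≤ 4
  - x < -4: bounds one variable relative to a constant

Direct contradiction: the bounds on x require x ≥ -4 and x ≤ -5 simultaneously, which is empty.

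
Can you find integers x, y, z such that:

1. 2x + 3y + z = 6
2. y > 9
Yes

Take x = 0, y = 10, z = -24. Substituting into each constraint:
  (1) 2(0) + 3(10) + (-24) = 6 ✓
  (2) 10 > 9 ✓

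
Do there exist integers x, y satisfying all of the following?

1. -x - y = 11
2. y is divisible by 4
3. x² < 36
Yes

Take x = 1, y = -12. Substituting into each constraint:
  (1) (-1) + 12 = 11 ✓
  (2) -12 = 4 × -3, remainder 0 ✓
  (3) x² = (1)² = 1, and 1 < 36 ✓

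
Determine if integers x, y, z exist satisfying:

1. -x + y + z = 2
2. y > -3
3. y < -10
No

A contradictory subset is {y > -3, y < -10}. No integer assignment can satisfy these jointly:

  - y > -3: bounds one variable relative to a constant
  - y < -10: bounds one variable relative to a constant

Direct contradiction: the bounds on y require y ≥ -2 and y ≤ -11 simultaneously, which is empty.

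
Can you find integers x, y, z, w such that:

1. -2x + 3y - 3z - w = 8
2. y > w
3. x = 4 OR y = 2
Yes

Take x = -3, y = 2, z = 1, w = 1. Substituting into each constraint:
  (1) -2(-3) + 3(2) - 3(1) + (-1) = 8 ✓
  (2) 2 > 1 ✓
  (3) y = 2, target 2 ✓ (second branch holds)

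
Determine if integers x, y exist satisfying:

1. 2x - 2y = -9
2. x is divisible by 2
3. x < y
No

Even the single constraint (2x - 2y = -9) is infeasible over the integers.

  - 2x - 2y = -9: every term on the left is divisible by 2, so the LHS ≡ 0 (mod 2), but the RHS -9 is not — no integer solution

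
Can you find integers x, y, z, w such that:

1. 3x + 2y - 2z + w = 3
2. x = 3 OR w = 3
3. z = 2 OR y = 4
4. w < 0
Yes

Take x = 3, y = 4, z = 1, w = -12. Substituting into each constraint:
  (1) 3(3) + 2(4) - 2(1) + (-12) = 3 ✓
  (2) x = 3, target 3 ✓ (first branch holds)
  (3) y = 4, target 4 ✓ (second branch holds)
  (4) -12 < 0 ✓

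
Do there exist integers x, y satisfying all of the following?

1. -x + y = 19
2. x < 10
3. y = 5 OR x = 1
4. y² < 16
No

A contradictory subset is {-x + y = 19, y = 5 OR x = 1, y² < 16}. No integer assignment can satisfy these jointly:

  - -x + y = 19: is a linear equation tying the variables together
  - y = 5 OR x = 1: forces a choice: either y = 5 or x = 1
  - y² < 16: restricts y to |y| ≤ 3

Split on the disjunction (y = 5 OR x = 1):
  • If y = 5: this contradicts y² < 16, which requires |y| ≤ 3.
  • If x = 1: the equation forces y = 20, but y² < 16 requires |y| ≤ 3.
Both branches are infeasible, so the system has no integer solution.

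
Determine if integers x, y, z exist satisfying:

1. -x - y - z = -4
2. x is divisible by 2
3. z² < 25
Yes

Take x = 0, y = 4, z = 0. Substituting into each constraint:
  (1) 0 + (-4) + 0 = -4 ✓
  (2) 0 = 2 × 0, remainder 0 ✓
  (3) z² = (0)² = 0, and 0 < 25 ✓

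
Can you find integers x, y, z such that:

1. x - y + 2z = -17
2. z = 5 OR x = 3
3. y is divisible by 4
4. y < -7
Yes

Take x = -35, y = -8, z = 5. Substituting into each constraint:
  (1) (-35) + 8 + 2(5) = -17 ✓
  (2) z = 5, target 5 ✓ (first branch holds)
  (3) -8 = 4 × -2, remainder 0 ✓
  (4) -8 < -7 ✓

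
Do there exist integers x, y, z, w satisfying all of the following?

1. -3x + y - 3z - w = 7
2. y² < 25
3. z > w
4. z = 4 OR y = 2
Yes

Take x = 0, y = -1, z = 4, w = -20. Substituting into each constraint:
  (1) -3(0) + (-1) - 3(4) + 20 = 7 ✓
  (2) y² = (-1)² = 1, and 1 < 25 ✓
  (3) 4 > -20 ✓
  (4) z = 4, target 4 ✓ (first branch holds)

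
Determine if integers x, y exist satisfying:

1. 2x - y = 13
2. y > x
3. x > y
No

A contradictory subset is {y > x, x > y}. No integer assignment can satisfy these jointly:

  - y > x: bounds one variable relative to another variable
  - x > y: bounds one variable relative to another variable

Direct contradiction: y > x and x > y cannot both hold.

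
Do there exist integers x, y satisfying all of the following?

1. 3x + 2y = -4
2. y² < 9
Yes

Take x = -2, y = 1. Substituting into each constraint:
  (1) 3(-2) + 2(1) = -4 ✓
  (2) y² = (1)² = 1, and 1 < 9 ✓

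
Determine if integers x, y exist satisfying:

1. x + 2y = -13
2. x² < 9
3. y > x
No

The full constraint system is jointly infeasible over the integers. Each constraint and what it forces:

  - x + 2y = -13: is a linear equation tying the variables together
  - x² < 9: restricts x to |x| ≤ 2
  - y > x: bounds one variable relative to another variable

Propagating the comparison: y > x and x ≥ -2 give y ≥ -1. Range argument: with x ∈ [-2, 2], y ∈ [-1, ∞], the left side of the equation is at least -4, but the right side is -13 < -4. No integer solution exists.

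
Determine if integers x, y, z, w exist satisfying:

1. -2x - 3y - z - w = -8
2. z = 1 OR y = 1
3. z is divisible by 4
Yes

Take x = 0, y = 1, z = 4, w = 1. Substituting into each constraint:
  (1) -2(0) - 3(1) + (-4) + (-1) = -8 ✓
  (2) y = 1, target 1 ✓ (second branch holds)
  (3) 4 = 4 × 1, remainder 0 ✓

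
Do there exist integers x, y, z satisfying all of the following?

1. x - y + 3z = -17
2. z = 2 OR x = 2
Yes

Take x = 2, y = 19, z = 0. Substituting into each constraint:
  (1) 2 + (-19) + 3(0) = -17 ✓
  (2) x = 2, target 2 ✓ (second branch holds)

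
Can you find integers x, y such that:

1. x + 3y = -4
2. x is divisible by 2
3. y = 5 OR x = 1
No

The full constraint system is jointly infeasible over the integers. Each constraint and what it forces:

  - x + 3y = -4: is a linear equation tying the variables together
  - x is divisible by 2: restricts x to multiples of 2
  - y = 5 OR x = 1: forces a choice: either y = 5 or x = 1

Split on the disjunction (y = 5 OR x = 1):
  • If y = 5: with y = 5, writing x = 2x', every remaining term of the linear equation is divisible by 2, so the left side is ≡ 0 (mod 2); but the right side -19 ≡ 1 (mod 2). No integers can satisfy it.
  • If x = 1: this contradicts the divisibility constraint — 1 is not a multiple of 2.
Both branches are infeasible, so the system has no integer solution.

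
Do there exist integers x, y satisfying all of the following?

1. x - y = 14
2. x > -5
Yes

Take x = 0, y = -14. Substituting into each constraint:
  (1) 0 + 14 = 14 ✓
  (2) 0 > -5 ✓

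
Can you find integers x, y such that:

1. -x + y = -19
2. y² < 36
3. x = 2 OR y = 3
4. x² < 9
No

The full constraint system is jointly infeasible over the integers. Each constraint and what it forces:

  - -x + y = -19: is a linear equation tying the variables together
  - y² < 36: restricts y to |y| ≤ 5
  - x = 2 OR y = 3: forces a choice: either x = 2 or y = 3
  - x² < 9: restricts x to |x| ≤ 2

Split on the disjunction (x = 2 OR y = 3):
  • If x = 2: the equation forces y = -17, but y² < 36 requires |y| ≤ 5.
  • If y = 3: the equation forces x = 22, but x² < 9 requires |x| ≤ 2.
Both branches are infeasible, so the system has no integer solution.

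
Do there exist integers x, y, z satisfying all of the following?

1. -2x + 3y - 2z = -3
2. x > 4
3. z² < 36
Yes

Take x = 5, y = 1, z = -2. Substituting into each constraint:
  (1) -2(5) + 3(1) - 2(-2) = -3 ✓
  (2) 5 > 4 ✓
  (3) z² = (-2)² = 4, and 4 < 36 ✓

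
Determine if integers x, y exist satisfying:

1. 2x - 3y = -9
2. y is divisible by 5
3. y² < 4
No

The full constraint system is jointly infeasible over the integers. Each constraint and what it forces:

  - 2x - 3y = -9: is a linear equation tying the variables together
  - y is divisible by 5: restricts y to multiples of 5
  - y² < 4: restricts y to |y| ≤ 1

The bounds confine y to {0} with 5 | y. For each value, substitute into the equation:
  • y = 0: the equation gives 2x = -9, so x would not be an integer.
Every case fails, so no integer solution exists.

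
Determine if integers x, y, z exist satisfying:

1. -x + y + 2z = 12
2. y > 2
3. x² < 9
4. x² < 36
Yes

Take x = 0, y = 12, z = 0. Substituting into each constraint:
  (1) 0 + 12 + 2(0) = 12 ✓
  (2) 12 > 2 ✓
  (3) x² = (0)² = 0, and 0 < 9 ✓
  (4) x² = (0)² = 0, and 0 < 36 ✓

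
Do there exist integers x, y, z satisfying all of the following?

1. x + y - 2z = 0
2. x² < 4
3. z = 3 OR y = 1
Yes

Take x = 0, y = 6, z = 3. Substituting into each constraint:
  (1) 0 + 6 - 2(3) = 0 ✓
  (2) x² = (0)² = 0, and 0 < 4 ✓
  (3) z = 3, target 3 ✓ (first branch holds)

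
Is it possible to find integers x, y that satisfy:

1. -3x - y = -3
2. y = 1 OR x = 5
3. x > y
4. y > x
No

A contradictory subset is {x > y, y > x}. No integer assignment can satisfy these jointly:

  - x > y: bounds one variable relative to another variable
  - y > x: bounds one variable relative to another variable

Direct contradiction: x > y and y > x cannot both hold.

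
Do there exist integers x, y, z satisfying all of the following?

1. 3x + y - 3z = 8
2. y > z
Yes

Take x = 3, y = 2, z = 1. Substituting into each constraint:
  (1) 3(3) + 2 - 3(1) = 8 ✓
  (2) 2 > 1 ✓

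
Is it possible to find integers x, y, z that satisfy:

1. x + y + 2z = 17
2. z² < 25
Yes

Take x = 0, y = 17, z = 0. Substituting into each constraint:
  (1) 0 + 17 + 2(0) = 17 ✓
  (2) z² = (0)² = 0, and 0 < 25 ✓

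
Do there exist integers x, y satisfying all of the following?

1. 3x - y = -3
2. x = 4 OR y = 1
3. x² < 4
No

The full constraint system is jointly infeasible over the integers. Each constraint and what it forces:

  - 3x - y = -3: is a linear equation tying the variables together
  - x = 4 OR y = 1: forces a choice: either x = 4 or y = 1
  - x² < 4: restricts x to |x| ≤ 1

Split on the disjunction (x = 4 OR y = 1):
  • If x = 4: this contradicts x² < 4, which requires |x| ≤ 1.
  • If y = 1: with y = 1, every remaining term of the linear equation is divisible by 3, so the left side is ≡ 0 (mod 3); but the right side -2 ≡ 1 (mod 3). No integers can satisfy it.
Both branches are infeasible, so the system has no integer solution.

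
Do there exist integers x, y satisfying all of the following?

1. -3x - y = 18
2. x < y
Yes

Take x = -5, y = -3. Substituting into each constraint:
  (1) -3(-5) + 3 = 18 ✓
  (2) -5 < -3 ✓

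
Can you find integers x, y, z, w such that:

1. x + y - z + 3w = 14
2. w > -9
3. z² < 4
Yes

Take x = 14, y = 0, z = 0, w = 0. Substituting into each constraint:
  (1) 14 + 0 + 0 + 3(0) = 14 ✓
  (2) 0 > -9 ✓
  (3) z² = (0)² = 0, and 0 < 4 ✓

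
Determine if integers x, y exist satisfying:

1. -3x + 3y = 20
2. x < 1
No

Even the single constraint (-3x + 3y = 20) is infeasible over the integers.

  - -3x + 3y = 20: every term on the left is divisible by 3, so the LHS ≡ 0 (mod 3), but the RHS 20 is not — no integer solution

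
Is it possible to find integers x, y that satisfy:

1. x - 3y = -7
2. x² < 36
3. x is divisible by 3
No

A contradictory subset is {x - 3y = -7, x is divisible by 3}. No integer assignment can satisfy these jointly:

  - x - 3y = -7: is a linear equation tying the variables together
  - x is divisible by 3: restricts x to multiples of 3

Modular obstruction: writing x = 3x', every remaining term of the linear equation is divisible by 3, so the left side is ≡ 0 (mod 3); but the right side -7 ≡ 2 (mod 3). No integers can satisfy it.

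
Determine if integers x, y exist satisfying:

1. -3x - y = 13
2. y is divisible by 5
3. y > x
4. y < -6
No

A contradictory subset is {-3x - y = 13, y > x, y < -6}. No integer assignment can satisfy these jointly:

  - -3x - y = 13: is a linear equation tying the variables together
  - y > x: bounds one variable relative to another variable
  - y < -6: bounds one variable relative to a constant

Propagating the comparison: x < y and y ≤ -7 give x ≤ -8. Range argument: with x ∈ [−∞, -8], y ∈ [−∞, -7], the left side of the equation is at least 31, but the right side is 13 < 31. No integer solution exists.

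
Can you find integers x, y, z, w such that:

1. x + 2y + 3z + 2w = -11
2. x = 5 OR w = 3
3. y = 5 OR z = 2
Yes

Take x = 5, y = 0, z = 2, w = -11. Substituting into each constraint:
  (1) 5 + 2(0) + 3(2) + 2(-11) = -11 ✓
  (2) x = 5, target 5 ✓ (first branch holds)
  (3) z = 2, target 2 ✓ (second branch holds)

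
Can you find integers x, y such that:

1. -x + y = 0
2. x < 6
Yes

Take x = 0, y = 0. Substituting into each constraint:
  (1) 0 + 0 = 0 ✓
  (2) 0 < 6 ✓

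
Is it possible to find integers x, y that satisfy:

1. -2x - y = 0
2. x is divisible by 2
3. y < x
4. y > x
No

A contradictory subset is {y < x, y > x}. No integer assignment can satisfy these jointly:

  - y < x: bounds one variable relative to another variable
  - y > x: bounds one variable relative to another variable

Direct contradiction: x > y and y > x cannot both hold.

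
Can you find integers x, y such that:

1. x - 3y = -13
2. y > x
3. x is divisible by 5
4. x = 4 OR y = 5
No

A contradictory subset is {x - 3y = -13, x is divisible by 5, x = 4 OR y = 5}. No integer assignment can satisfy these jointly:

  - x - 3y = -13: is a linear equation tying the variables together
  - x is divisible by 5: restricts x to multiples of 5
  - x = 4 OR y = 5: forces a choice: either x = 4 or y = 5

Split on the disjunction (x = 4 OR y = 5):
  • If x = 4: this contradicts the divisibility constraint — 4 is not a multiple of 5.
  • If y = 5: with y = 5, writing x = 5x', every remaining term of the linear equation is divisible by 5, so the left side is ≡ 0 (mod 5); but the right side 2 ≡ 2 (mod 5). No integers can satisfy it.
Both branches are infeasible, so the system has no integer solution.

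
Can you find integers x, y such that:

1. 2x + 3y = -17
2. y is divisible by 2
No

The full constraint system is jointly infeasible over the integers. Each constraint and what it forces:

  - 2x + 3y = -17: is a linear equation tying the variables together
  - y is divisible by 2: restricts y to multiples of 2

Modular obstruction: writing y = 2y', every remaining term of the linear equation is divisible by 2, so the left side is ≡ 0 (mod 2); but the right side -17 ≡ 1 (mod 2). No integers can satisfy it.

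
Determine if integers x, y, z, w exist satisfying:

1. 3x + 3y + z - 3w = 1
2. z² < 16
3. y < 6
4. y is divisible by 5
Yes

Take x = 0, y = 0, z = 1, w = 0. Substituting into each constraint:
  (1) 3(0) + 3(0) + 1 - 3(0) = 1 ✓
  (2) z² = (1)² = 1, and 1 < 16 ✓
  (3) 0 < 6 ✓
  (4) 0 = 5 × 0, remainder 0 ✓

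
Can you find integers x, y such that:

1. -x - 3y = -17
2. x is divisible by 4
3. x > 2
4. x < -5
No

A contradictory subset is {x > 2, x < -5}. No integer assignment can satisfy these jointly:

  - x > 2: bounds one variable relative to a constant
  - x < -5: bounds one variable relative to a constant

Direct contradiction: the bounds on x require x ≥ 3 and x ≤ -6 simultaneously, which is empty.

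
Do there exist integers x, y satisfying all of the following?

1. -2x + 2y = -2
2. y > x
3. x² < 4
No

A contradictory subset is {-2x + 2y = -2, y > x}. No integer assignment can satisfy these jointly:

  - -2x + 2y = -2: is a linear equation tying the variables together
  - y > x: bounds one variable relative to another variable

From the equation, x − y = 1, i.e. y − x = -1; but y > x requires y − x ≥ 1. Contradiction.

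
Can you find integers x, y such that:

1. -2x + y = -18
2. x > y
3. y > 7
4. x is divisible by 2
Yes

Take x = 14, y = 10. Substituting into each constraint:
  (1) -2(14) + 10 = -18 ✓
  (2) 14 > 10 ✓
  (3) 10 > 7 ✓
  (4) 14 = 2 × 7, remainder 0 ✓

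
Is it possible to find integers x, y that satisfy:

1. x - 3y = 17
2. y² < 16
Yes

Take x = 17, y = 0. Substituting into each constraint:
  (1) 17 - 3(0) = 17 ✓
  (2) y² = (0)² = 0, and 0 < 16 ✓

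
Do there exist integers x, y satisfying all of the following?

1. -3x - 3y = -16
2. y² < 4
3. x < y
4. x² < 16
No

Even the single constraint (-3x - 3y = -16) is infeasible over the integers.

  - -3x - 3y = -16: every term on the left is divisible by 3, so the LHS ≡ 0 (mod 3), but the RHS -16 is not — no integer solution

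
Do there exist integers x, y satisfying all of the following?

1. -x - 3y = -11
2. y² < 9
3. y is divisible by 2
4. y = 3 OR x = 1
No

A contradictory subset is {-x - 3y = -11, y² < 9, y = 3 OR x = 1}. No integer assignment can satisfy these jointly:

  - -x - 3y = -11: is a linear equation tying the variables together
  - y² < 9: restricts y to |y| ≤ 2
  - y = 3 OR x = 1: forces a choice: either y = 3 or x = 1

Split on the disjunction (y = 3 OR x = 1):
  • If y = 3: this contradicts y² < 9, which requires |y| ≤ 2.
  • If x = 1: with x = 1, every remaining term of the linear equation is divisible by 3, so the left side is ≡ 0 (mod 3); but the right side -10 ≡ 2 (mod 3). No integers can satisfy it.
Both branches are infeasible, so the system has no integer solution.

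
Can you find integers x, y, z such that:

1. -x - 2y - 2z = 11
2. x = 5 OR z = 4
Yes

Take x = 5, y = -8, z = 0. Substituting into each constraint:
  (1) (-5) - 2(-8) - 2(0) = 11 ✓
  (2) x = 5, target 5 ✓ (first branch holds)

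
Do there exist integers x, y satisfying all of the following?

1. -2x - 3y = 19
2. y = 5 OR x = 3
Yes

Take x = -17, y = 5. Substituting into each constraint:
  (1) -2(-17) - 3(5) = 19 ✓
  (2) y = 5, target 5 ✓ (first branch holds)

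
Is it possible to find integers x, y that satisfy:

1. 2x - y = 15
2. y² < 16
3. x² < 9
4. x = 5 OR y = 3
No

A contradictory subset is {2x - y = 15, x² < 9, x = 5 OR y = 3}. No integer assignment can satisfy these jointly:

  - 2x - y = 15: is a linear equation tying the variables together
  - x² < 9: restricts x to |x| ≤ 2
  - x = 5 OR y = 3: forces a choice: either x = 5 or y = 3

Split on the disjunction (x = 5 OR y = 3):
  • If x = 5: this contradicts x² < 9, which requires |x| ≤ 2.
  • If y = 3: the equation forces x = 9, but x² < 9 requires |x| ≤ 2.
Both branches are infeasible, so the system has no integer solution.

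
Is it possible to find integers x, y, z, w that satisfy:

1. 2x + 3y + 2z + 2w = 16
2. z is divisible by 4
Yes

Take x = 0, y = 0, z = 0, w = 8. Substituting into each constraint:
  (1) 2(0) + 3(0) + 2(0) + 2(8) = 16 ✓
  (2) 0 = 4 × 0, remainder 0 ✓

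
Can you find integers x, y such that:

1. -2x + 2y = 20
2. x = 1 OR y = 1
Yes

Take x = -9, y = 1. Substituting into each constraint:
  (1) -2(-9) + 2(1) = 20 ✓
  (2) y = 1, target 1 ✓ (second branch holds)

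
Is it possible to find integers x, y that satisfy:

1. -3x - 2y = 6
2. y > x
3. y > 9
Yes

Take x = -10, y = 12. Substituting into each constraint:
  (1) -3(-10) - 2(12) = 6 ✓
  (2) 12 > -10 ✓
  (3) 12 > 9 ✓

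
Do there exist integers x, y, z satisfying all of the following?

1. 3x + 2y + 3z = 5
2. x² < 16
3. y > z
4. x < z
Yes

Take x = -1, y = 4, z = 0. Substituting into each constraint:
  (1) 3(-1) + 2(4) + 3(0) = 5 ✓
  (2) x² = (-1)² = 1, and 1 < 16 ✓
  (3) 4 > 0 ✓
  (4) -1 < 0 ✓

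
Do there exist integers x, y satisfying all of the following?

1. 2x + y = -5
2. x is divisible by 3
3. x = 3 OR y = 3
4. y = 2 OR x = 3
Yes

Take x = 3, y = -11. Substituting into each constraint:
  (1) 2(3) + (-11) = -5 ✓
  (2) 3 = 3 × 1, remainder 0 ✓
  (3) x = 3, target 3 ✓ (first branch holds)
  (4) x = 3, target 3 ✓ (second branch holds)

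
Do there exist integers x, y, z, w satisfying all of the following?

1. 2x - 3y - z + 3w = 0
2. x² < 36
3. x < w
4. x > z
Yes

Take x = 2, y = 4, z = 1, w = 3. Substituting into each constraint:
  (1) 2(2) - 3(4) + (-1) + 3(3) = 0 ✓
  (2) x² = (2)² = 4, and 4 < 36 ✓
  (3) 2 < 3 ✓
  (4) 2 > 1 ✓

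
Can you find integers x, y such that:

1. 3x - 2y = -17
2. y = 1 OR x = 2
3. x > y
No

The full constraint system is jointly infeasible over the integers. Each constraint and what it forces:

  - 3x - 2y = -17: is a linear equation tying the variables together
  - y = 1 OR x = 2: forces a choice: either y = 1 or x = 2
  - x > y: bounds one variable relative to another variable

Split on the disjunction (y = 1 OR x = 2):
  • If y = 1: the equation forces x = -5, giving (y, x) = (1, -5), which violates x > y.
  • If x = 2: with x = 2, every remaining term of the linear equation is divisible by 2, so the left side is ≡ 0 (mod 2); but the right side -23 ≡ 1 (mod 2). No integers can satisfy it.
Both branches are infeasible, so the system has no integer solution.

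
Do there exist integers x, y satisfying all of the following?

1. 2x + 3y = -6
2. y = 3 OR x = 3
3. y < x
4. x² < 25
Yes

Take x = 3, y = -4. Substituting into each constraint:
  (1) 2(3) + 3(-4) = -6 ✓
  (2) x = 3, target 3 ✓ (second branch holds)
  (3) -4 < 3 ✓
  (4) x² = (3)² = 9, and 9 < 25 ✓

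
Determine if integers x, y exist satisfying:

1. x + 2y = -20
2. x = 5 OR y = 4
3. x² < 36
No

The full constraint system is jointly infeasible over the integers. Each constraint and what it forces:

  - x + 2y = -20: is a linear equation tying the variables together
  - x = 5 OR y = 4: forces a choice: either x = 5 or y = 4
  - x² < 36: restricts x to |x| ≤ 5

Split on the disjunction (x = 5 OR y = 4):
  • If x = 5: with x = 5, every remaining term of the linear equation is divisible by 2, so the left side is ≡ 0 (mod 2); but the right side -25 ≡ 1 (mod 2). No integers can satisfy it.
  • If y = 4: the equation forces x = -28, but x² < 36 requires |x| ≤ 5.
Both branches are infeasible, so the system has no integer solution.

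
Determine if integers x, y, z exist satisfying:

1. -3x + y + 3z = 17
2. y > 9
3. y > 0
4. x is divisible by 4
Yes

Take x = 0, y = 17, z = 0. Substituting into each constraint:
  (1) -3(0) + 17 + 3(0) = 17 ✓
  (2) 17 > 9 ✓
  (3) 17 > 0 ✓
  (4) 0 = 4 × 0, remainder 0 ✓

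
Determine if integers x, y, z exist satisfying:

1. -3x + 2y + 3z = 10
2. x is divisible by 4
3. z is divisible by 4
Yes

Take x = 0, y = 5, z = 0. Substituting into each constraint:
  (1) -3(0) + 2(5) + 3(0) = 10 ✓
  (2) 0 = 4 × 0, remainder 0 ✓
  (3) 0 = 4 × 0, remainder 0 ✓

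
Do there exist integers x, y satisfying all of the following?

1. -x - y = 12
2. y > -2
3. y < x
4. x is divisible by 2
No

A contradictory subset is {-x - y = 12, y > -2, y < x}. No integer assignment can satisfy these jointly:

  - -x - y = 12: is a linear equation tying the variables together
  - y > -2: bounds one variable relative to a constant
  - y < x: bounds one variable relative to another variable

Propagating the comparison: x > y and y ≥ -1 give x ≥ 0. Range argument: with x ∈ [0, ∞], y ∈ [-1, ∞], the left side of the equation is at most 1, but the right side is 12 > 1. No integer solution exists.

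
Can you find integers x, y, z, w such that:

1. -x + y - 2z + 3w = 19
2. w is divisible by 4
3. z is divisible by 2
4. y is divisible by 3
Yes

Take x = -19, y = 0, z = 0, w = 0. Substituting into each constraint:
  (1) 19 + 0 - 2(0) + 3(0) = 19 ✓
  (2) 0 = 4 × 0, remainder 0 ✓
  (3) 0 = 2 × 0, remainder 0 ✓
  (4) 0 = 3 × 0, remainder 0 ✓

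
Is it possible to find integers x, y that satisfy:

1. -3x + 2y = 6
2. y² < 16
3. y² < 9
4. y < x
No

A contradictory subset is {-3x + 2y = 6, y² < 9, y < x}. No integer assignment can satisfy these jointly:

  - -3x + 2y = 6: is a linear equation tying the variables together
  - y² < 9: restricts y to |y| ≤ 2
  - y < x: bounds one variable relative to another variable

The bounds confine y to {-2, -1, 0, 1, 2}. For each value, substitute into the equation:
  • y = -2: the equation gives -3x = 10, so x would not be an integer.
  • y = -1: the equation gives -3x = 8, so x would not be an integer.
  • y = 0: the equation forces x = -2, but x > y fails since -2 ≤ 0.
  • y = 1: the equation gives -3x = 4, so x would not be an integer.
  • y = 2: the equation gives -3x = 2, so x would not be an integer.
Every case fails, so no integer solution exists.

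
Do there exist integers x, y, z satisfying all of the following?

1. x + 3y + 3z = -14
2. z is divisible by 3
Yes

Take x = 1, y = -5, z = 0. Substituting into each constraint:
  (1) 1 + 3(-5) + 3(0) = -14 ✓
  (2) 0 = 3 × 0, remainder 0 ✓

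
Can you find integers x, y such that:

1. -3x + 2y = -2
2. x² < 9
Yes

Take x = 2, y = 2. Substituting into each constraint:
  (1) -3(2) + 2(2) = -2 ✓
  (2) x² = (2)² = 4, and 4 < 9 ✓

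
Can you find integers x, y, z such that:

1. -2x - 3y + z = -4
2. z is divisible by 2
Yes

Take x = 2, y = 0, z = 0. Substituting into each constraint:
  (1) -2(2) - 3(0) + 0 = -4 ✓
  (2) 0 = 2 × 0, remainder 0 ✓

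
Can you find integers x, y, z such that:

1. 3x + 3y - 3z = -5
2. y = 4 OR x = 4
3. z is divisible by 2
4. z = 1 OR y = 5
No

Even the single constraint (3x + 3y - 3z = -5) is infeasible over the integers.

  - 3x + 3y - 3z = -5: every term on the left is divisible by 3, so the LHS ≡ 0 (mod 3), but the RHS -5 is not — no integer solution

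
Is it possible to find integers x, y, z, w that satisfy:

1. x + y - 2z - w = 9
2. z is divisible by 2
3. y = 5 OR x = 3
Yes

Take x = 0, y = 5, z = 0, w = -4. Substituting into each constraint:
  (1) 0 + 5 - 2(0) + 4 = 9 ✓
  (2) 0 = 2 × 0, remainder 0 ✓
  (3) y = 5, target 5 ✓ (first branch holds)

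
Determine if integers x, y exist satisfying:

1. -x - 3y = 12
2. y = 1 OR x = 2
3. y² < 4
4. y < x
No

A contradictory subset is {-x - 3y = 12, y = 1 OR x = 2, y < x}. No integer assignment can satisfy these jointly:

  - -x - 3y = 12: is a linear equation tying the variables together
  - y = 1 OR x = 2: forces a choice: either y = 1 or x = 2
  - y < x: bounds one variable relative to another variable

Split on the disjunction (y = 1 OR x = 2):
  • If y = 1: the equation forces x = -15, giving (y, x) = (1, -15), which violates x > y.
  • If x = 2: with x = 2, every remaining term of the linear equation is divisible by 3, so the left side is ≡ 0 (mod 3); but the right side 14 ≡ 2 (mod 3). No integers can satisfy it.
Both branches are infeasible, so the system has no integer solution.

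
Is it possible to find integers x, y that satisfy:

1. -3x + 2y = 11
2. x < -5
Yes

Take x = -7, y = -5. Substituting into each constraint:
  (1) -3(-7) + 2(-5) = 11 ✓
  (2) -7 < -5 ✓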